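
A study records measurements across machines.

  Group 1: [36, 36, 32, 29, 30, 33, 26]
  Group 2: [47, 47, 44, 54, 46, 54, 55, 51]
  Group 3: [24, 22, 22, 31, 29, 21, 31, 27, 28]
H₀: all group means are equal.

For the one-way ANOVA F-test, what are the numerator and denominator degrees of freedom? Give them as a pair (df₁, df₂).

k = 3 groups, N = 24 total
df = (k−1, N−k) = (3−1, 24−3) = (2, 21)

degrees of freedom = [2, 21]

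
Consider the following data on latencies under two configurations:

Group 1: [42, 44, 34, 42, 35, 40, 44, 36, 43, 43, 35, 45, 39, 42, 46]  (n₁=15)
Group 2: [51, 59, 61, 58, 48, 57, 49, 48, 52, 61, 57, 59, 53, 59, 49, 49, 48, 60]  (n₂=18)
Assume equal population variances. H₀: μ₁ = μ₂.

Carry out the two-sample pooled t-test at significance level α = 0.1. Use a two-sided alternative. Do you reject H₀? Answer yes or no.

reject H₀: yes

x̄₁=40.667, s₁=3.958, n₁=15
x̄₂=54.333, s₂=5.076, n₂=18
s_p² = [14·3.958² + 17·5.076²]/31 = 21.2043
SE = √(s_p²·(1/15+1/18)) = 1.6099
t = (40.667−54.333)/1.6099 = -8.4894
df = 31
p-value (two-sided) = 0.00000
At α=0.1: p < α → reject H₀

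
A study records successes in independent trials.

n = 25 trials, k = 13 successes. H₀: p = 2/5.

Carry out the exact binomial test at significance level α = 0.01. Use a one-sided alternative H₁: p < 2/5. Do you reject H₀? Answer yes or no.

reject H₀: no

Exact binomial: n=25, k=13, p₀=2/5=0.4000
P(X≤13) from Σ C(n,i)·p₀^i·(1−p₀)^(n−i)
p-value (one-sided, H₁ less) = 0.92220
At α=0.01: p ≥ α → fail to reject H₀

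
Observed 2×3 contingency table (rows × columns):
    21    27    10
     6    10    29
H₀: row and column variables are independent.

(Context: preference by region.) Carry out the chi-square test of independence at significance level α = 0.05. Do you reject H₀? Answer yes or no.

reject H₀: yes

Row totals [58, 45], col totals [27, 37, 39], n=103
χ² = (21−15.20)²/15.20 + (27−20.83)²/20.83 + (10−21.96)²/21.96 + (6−11.80)²/11.80 + (10−16.17)²/16.17 + (29−17.04)²/17.04 = 24.1444
df = 2
p-value (upper-tail) = 0.00001
At α=0.05: p < α → reject H₀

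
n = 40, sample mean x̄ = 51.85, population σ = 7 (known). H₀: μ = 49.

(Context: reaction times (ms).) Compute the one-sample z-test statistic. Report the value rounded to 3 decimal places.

SE = σ/√n = 7/√40 = 1.1068
z = (x̄−μ₀)/SE = (51.85−49)/1.1068 = 2.5750

test statistic = 2.575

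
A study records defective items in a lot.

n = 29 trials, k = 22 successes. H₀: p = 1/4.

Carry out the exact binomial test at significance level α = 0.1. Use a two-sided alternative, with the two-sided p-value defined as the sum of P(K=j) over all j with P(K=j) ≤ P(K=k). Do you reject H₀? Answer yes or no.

reject H₀: yes

Exact binomial: n=29, k=22, p₀=1/4=0.2500
P(X=j) = C(n,j)·p₀^j·(1−p₀)^(n−j); p = Σ P(X=j) over j with P(X=j) ≤ P(X=22)
p-value (two-sided) = 0.00000
At α=0.1: p < α → reject H₀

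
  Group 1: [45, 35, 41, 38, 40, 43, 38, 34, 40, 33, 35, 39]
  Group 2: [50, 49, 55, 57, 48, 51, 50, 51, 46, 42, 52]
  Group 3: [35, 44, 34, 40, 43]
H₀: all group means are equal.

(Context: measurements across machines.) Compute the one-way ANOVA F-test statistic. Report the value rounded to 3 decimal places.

test statistic = 27.633

Group means [38.42, 50.09, 39.20], grand mean 43.143
SSB = Σnᵢ(x̄ᵢ−x̄)² = 876.803; SSW = ΣΣ(x−x̄ᵢ)² = 396.626
MSB = 876.803/2 = 438.4014; MSW = 396.626/25 = 15.8650
F = MSB/MSW = 27.6332
df = (2, 25)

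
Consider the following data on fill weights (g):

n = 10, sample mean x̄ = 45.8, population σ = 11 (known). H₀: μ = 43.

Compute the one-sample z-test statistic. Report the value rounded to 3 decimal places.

SE = σ/√n = 11/√10 = 3.4785
z = (x̄−μ₀)/SE = (45.8−43)/3.4785 = 0.8049

test statistic = 0.805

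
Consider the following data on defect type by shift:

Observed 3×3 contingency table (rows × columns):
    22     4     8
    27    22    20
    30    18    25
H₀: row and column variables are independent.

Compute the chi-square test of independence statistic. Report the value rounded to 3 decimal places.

Row totals [34, 69, 73], col totals [79, 44, 53], n=176
χ² = (22−15.26)²/15.26 + (4−8.50)²/8.50 + (8−10.24)²/10.24 + (27−30.97)²/30.97 + (22−17.25)²/17.25 + (20−20.78)²/20.78 + (30−32.77)²/32.77 + (18−18.25)²/18.25 + (25−21.98)²/21.98 = 8.3448
df = 4

test statistic = 8.345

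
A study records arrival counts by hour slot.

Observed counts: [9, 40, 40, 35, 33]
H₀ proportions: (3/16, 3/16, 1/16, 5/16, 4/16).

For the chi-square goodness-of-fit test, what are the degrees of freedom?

df = k − 1 = 5 − 1 = 4

degrees of freedom = 4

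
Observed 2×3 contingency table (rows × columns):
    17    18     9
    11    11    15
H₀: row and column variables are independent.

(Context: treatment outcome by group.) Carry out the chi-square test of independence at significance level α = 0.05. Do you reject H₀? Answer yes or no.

Row totals [44, 37], col totals [28, 29, 24], n=81
χ² = (17−15.21)²/15.21 + (18−15.75)²/15.75 + (9−13.04)²/13.04 + (11−12.79)²/12.79 + (11−13.25)²/13.25 + (15−10.96)²/10.96 = 3.8996
df = 2
p-value (upper-tail) = 0.14231
At α=0.05: p ≥ α → fail to reject H₀

reject H₀: no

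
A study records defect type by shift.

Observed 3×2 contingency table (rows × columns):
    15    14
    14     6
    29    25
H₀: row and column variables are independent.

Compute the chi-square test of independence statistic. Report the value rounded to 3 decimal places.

test statistic = 1.921

Row totals [29, 20, 54], col totals [58, 45], n=103
χ² = (15−16.33)²/16.33 + (14−12.67)²/12.67 + (14−11.26)²/11.26 + (6−8.74)²/8.74 + (29−30.41)²/30.41 + (25−23.59)²/23.59 = 1.9206
df = 2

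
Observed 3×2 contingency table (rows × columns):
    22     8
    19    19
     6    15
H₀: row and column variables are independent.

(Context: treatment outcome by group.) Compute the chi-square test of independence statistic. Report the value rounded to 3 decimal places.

Row totals [30, 38, 21], col totals [47, 42], n=89
χ² = (22−15.84)²/15.84 + (8−14.16)²/14.16 + (19−20.07)²/20.07 + (19−17.93)²/17.93 + (6−11.09)²/11.09 + (15−9.91)²/9.91 = 10.1416
df = 2

test statistic = 10.142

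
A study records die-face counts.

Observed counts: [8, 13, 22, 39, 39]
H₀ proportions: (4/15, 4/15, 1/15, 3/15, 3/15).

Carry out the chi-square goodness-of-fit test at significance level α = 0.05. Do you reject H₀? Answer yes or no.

reject H₀: yes

n = 121; E_i = n·p_i = [32.27, 32.27, 8.07, 24.20, 24.20]
χ² = (8−32.27)²/32.27 + (13−32.27)²/32.27 + (22−8.07)²/8.07 + (39−24.20)²/24.20 + (39−24.20)²/24.20 = 71.9236
df = 4
p-value (upper-tail) = 0.00000
At α=0.05: p < α → reject H₀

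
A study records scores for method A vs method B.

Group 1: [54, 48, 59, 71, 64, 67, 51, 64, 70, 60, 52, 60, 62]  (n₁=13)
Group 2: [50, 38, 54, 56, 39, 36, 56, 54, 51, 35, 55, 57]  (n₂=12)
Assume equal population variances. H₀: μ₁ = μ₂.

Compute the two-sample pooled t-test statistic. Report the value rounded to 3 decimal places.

test statistic = 3.672

x̄₁=60.154, s₁=7.255, n₁=13
x̄₂=48.417, s₂=8.712, n₂=12
s_p² = [12·7.255² + 11·8.712²]/23 = 63.7656
SE = √(s_p²·(1/13+1/12)) = 3.1967
t = (60.154−48.417)/3.1967 = 3.6717
df = 23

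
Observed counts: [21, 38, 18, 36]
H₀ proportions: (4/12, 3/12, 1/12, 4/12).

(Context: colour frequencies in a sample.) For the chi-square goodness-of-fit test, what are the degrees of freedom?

degrees of freedom = 3

df = k − 1 = 4 − 1 = 3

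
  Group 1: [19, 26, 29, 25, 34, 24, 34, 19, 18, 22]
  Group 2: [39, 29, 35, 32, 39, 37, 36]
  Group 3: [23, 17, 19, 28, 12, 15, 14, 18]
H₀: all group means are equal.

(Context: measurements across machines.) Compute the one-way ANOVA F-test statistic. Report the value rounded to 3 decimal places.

test statistic = 20.751

Group means [25.00, 35.29, 18.25], grand mean 25.720
SSB = Σnᵢ(x̄ᵢ−x̄)² = 1092.111; SSW = ΣΣ(x−x̄ᵢ)² = 578.929
MSB = 1092.111/2 = 546.0557; MSW = 578.929/22 = 26.3149
F = MSB/MSW = 20.7508
df = (2, 22)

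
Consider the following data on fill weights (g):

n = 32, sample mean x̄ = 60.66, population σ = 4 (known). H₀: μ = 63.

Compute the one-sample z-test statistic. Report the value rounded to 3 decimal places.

SE = σ/√n = 4/√32 = 0.7071
z = (x̄−μ₀)/SE = (60.66−63)/0.7071 = -3.3093

test statistic = -3.309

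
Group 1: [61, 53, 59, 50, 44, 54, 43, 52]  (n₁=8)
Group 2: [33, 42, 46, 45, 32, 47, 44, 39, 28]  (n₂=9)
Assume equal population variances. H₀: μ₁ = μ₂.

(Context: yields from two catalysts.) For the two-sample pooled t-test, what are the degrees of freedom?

degrees of freedom = 15

df = n₁ + n₂ − 2 = 8 + 9 − 2 = 15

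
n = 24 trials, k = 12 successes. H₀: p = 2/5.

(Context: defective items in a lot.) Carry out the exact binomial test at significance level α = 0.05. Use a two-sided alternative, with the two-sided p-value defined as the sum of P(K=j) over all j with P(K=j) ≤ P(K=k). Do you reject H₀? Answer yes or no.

reject H₀: no

Exact binomial: n=24, k=12, p₀=2/5=0.4000
P(X=j) = C(n,j)·p₀^j·(1−p₀)^(n−j); p = Σ P(X=j) over j with P(X=j) ≤ P(X=12)
p-value (two-sided) = 0.40497
At α=0.05: p ≥ α → fail to reject H₀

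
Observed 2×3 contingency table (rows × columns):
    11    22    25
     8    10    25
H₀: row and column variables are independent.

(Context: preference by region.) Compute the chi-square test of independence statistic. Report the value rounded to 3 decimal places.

test statistic = 2.808

Row totals [58, 43], col totals [19, 32, 50], n=101
χ² = (11−10.91)²/10.91 + (22−18.38)²/18.38 + (25−28.71)²/28.71 + (8−8.09)²/8.09 + (10−13.62)²/13.62 + (25−21.29)²/21.29 = 2.8079
df = 2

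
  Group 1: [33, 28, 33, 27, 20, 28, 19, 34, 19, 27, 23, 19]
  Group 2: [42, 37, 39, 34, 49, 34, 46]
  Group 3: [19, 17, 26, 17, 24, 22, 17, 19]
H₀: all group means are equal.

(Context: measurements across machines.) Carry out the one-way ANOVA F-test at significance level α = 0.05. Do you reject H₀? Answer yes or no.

Group means [25.83, 40.14, 20.12], grand mean 27.852
SSB = Σnᵢ(x̄ᵢ−x̄)² = 1584.009; SSW = ΣΣ(x−x̄ᵢ)² = 651.399
MSB = 1584.009/2 = 792.0043; MSW = 651.399/24 = 27.1416
F = MSB/MSW = 29.1804
df = (2, 24)
p-value (upper-tail) = 0.00000
At α=0.05: p < α → reject H₀

reject H₀: yes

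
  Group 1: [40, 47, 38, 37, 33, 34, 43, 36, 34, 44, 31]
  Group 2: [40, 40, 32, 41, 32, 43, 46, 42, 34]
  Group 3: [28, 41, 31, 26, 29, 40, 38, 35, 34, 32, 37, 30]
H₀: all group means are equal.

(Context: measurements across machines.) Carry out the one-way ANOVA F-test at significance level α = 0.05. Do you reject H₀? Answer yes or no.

reject H₀: yes

Group means [37.91, 38.89, 33.42], grand mean 36.500
SSB = Σnᵢ(x̄ᵢ−x̄)² = 187.285; SSW = ΣΣ(x−x̄ᵢ)² = 720.715
MSB = 187.285/2 = 93.6427; MSW = 720.715/29 = 24.8522
F = MSB/MSW = 3.7680
df = (2, 29)
p-value (upper-tail) = 0.03510
At α=0.05: p < α → reject H₀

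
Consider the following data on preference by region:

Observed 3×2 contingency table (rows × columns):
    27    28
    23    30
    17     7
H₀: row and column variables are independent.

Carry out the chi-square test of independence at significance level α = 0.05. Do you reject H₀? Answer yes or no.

reject H₀: no

Row totals [55, 53, 24], col totals [67, 65], n=132
χ² = (27−27.92)²/27.92 + (28−27.08)²/27.08 + (23−26.90)²/26.90 + (30−26.10)²/26.10 + (17−12.18)²/12.18 + (7−11.82)²/11.82 = 5.0802
df = 2
p-value (upper-tail) = 0.07886
At α=0.05: p ≥ α → fail to reject H₀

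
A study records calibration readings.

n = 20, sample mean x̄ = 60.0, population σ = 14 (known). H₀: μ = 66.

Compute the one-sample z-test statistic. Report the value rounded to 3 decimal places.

test statistic = -1.917

SE = σ/√n = 14/√20 = 3.1305
z = (x̄−μ₀)/SE = (60.0−66)/3.1305 = -1.9166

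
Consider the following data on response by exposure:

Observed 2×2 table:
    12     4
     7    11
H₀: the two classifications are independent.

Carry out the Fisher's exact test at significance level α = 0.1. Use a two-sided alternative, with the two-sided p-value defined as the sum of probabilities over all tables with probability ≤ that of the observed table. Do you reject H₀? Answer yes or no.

reject H₀: yes

Margins: r₁=16, r₂=18, c₁=19, c₂=15, n=34
p_obs = C(16,12)·C(18,7)/C(34,19); sum pmf over tables with pmf ≤ p_obs
p-value (two-sided) = 0.04544
At α=0.1: p < α → reject H₀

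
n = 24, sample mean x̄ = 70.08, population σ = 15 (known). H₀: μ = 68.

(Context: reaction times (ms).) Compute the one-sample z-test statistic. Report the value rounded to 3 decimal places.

test statistic = 0.679

SE = σ/√n = 15/√24 = 3.0619
z = (x̄−μ₀)/SE = (70.08−68)/3.0619 = 0.6793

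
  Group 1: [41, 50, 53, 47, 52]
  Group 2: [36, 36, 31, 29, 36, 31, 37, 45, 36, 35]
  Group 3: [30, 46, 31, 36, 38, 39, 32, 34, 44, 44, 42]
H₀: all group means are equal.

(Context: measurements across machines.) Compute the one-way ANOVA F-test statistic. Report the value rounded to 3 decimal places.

Group means [48.60, 35.20, 37.82], grand mean 38.885
SSB = Σnᵢ(x̄ᵢ−x̄)² = 620.217; SSW = ΣΣ(x−x̄ᵢ)² = 590.436
MSB = 620.217/2 = 310.1087; MSW = 590.436/23 = 25.6711
F = MSB/MSW = 12.0801
df = (2, 23)

test statistic = 12.080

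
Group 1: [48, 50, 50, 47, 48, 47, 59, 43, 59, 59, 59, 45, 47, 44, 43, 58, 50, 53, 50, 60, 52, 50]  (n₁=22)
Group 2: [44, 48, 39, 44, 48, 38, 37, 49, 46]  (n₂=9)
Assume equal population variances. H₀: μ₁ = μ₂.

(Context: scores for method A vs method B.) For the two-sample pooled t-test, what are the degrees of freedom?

degrees of freedom = 29

df = n₁ + n₂ − 2 = 22 + 9 − 2 = 29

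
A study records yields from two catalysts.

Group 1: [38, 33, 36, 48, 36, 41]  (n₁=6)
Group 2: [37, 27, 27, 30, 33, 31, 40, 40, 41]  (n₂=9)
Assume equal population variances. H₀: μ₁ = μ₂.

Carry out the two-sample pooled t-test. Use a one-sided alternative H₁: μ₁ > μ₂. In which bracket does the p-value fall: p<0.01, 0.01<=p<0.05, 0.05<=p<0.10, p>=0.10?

p-value bracket: 0.05<=p<0.10

x̄₁=38.667, s₁=5.279, n₁=6
x̄₂=34.000, s₂=5.635, n₂=9
s_p² = [5·5.279² + 8·5.635²]/13 = 30.2564
SE = √(s_p²·(1/6+1/9)) = 2.8991
t = (38.667−34.000)/2.8991 = 1.6097
df = 13
p-value (one-sided, H₁ greater) = 0.06573
→ bracket: 0.05<=p<0.10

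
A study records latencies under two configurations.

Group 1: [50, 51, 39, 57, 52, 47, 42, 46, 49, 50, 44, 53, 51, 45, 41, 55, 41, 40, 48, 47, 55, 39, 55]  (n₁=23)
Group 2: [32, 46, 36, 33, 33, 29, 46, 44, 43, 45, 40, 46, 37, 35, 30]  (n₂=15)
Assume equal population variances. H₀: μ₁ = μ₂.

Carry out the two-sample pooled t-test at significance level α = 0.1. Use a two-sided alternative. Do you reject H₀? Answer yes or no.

x̄₁=47.696, s₁=5.579, n₁=23
x̄₂=38.333, s₂=6.264, n₂=15
s_p² = [22·5.579² + 14·6.264²]/36 = 34.2834
SE = √(s_p²·(1/23+1/15)) = 1.9432
t = (47.696−38.333)/1.9432 = 4.8179
df = 36
p-value (two-sided) = 0.00003
At α=0.1: p < α → reject H₀

reject H₀: yes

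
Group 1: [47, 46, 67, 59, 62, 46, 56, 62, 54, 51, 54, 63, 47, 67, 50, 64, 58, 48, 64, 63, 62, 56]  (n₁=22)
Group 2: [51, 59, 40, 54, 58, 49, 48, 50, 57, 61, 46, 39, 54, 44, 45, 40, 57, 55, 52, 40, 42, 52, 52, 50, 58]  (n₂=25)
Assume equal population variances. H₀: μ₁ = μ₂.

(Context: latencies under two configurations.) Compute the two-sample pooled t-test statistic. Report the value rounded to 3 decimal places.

x̄₁=56.636, s₁=7.155, n₁=22
x̄₂=50.120, s₂=6.660, n₂=25
s_p² = [21·7.155² + 24·6.660²]/45 = 47.5496
SE = √(s_p²·(1/22+1/25)) = 2.0158
t = (56.636−50.120)/2.0158 = 3.2327
df = 45

test statistic = 3.233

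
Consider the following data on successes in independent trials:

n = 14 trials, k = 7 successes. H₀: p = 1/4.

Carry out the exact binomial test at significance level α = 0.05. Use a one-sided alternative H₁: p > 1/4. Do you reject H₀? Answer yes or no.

Exact binomial: n=14, k=7, p₀=1/4=0.2500
P(X≥7) from Σ C(n,i)·p₀^i·(1−p₀)^(n−i)
p-value (one-sided, H₁ greater) = 0.03827
At α=0.05: p < α → reject H₀

reject H₀: yes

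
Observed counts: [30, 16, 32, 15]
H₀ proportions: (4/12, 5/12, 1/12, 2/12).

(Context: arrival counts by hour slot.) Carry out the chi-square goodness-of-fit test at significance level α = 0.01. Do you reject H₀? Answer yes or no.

n = 93; E_i = n·p_i = [31.00, 38.75, 7.75, 15.50]
χ² = (30−31.00)²/31.00 + (16−38.75)²/38.75 + (32−7.75)²/7.75 + (15−15.50)²/15.50 = 89.2839
df = 3
p-value (upper-tail) = 0.00000
At α=0.01: p < α → reject H₀

reject H₀: yes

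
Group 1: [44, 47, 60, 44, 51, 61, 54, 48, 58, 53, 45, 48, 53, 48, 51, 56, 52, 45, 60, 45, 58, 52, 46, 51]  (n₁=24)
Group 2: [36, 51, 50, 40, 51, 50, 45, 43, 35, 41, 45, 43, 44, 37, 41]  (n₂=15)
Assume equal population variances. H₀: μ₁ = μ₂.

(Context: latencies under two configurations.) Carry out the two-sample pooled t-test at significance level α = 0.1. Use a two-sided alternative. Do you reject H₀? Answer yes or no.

x̄₁=51.250, s₁=5.423, n₁=24
x̄₂=43.467, s₂=5.330, n₂=15
s_p² = [23·5.423² + 14·5.330²]/37 = 29.0333
SE = √(s_p²·(1/24+1/15)) = 1.7735
t = (51.250−43.467)/1.7735 = 4.3887
df = 37
p-value (two-sided) = 0.00009
At α=0.1: p < α → reject H₀

reject H₀: yes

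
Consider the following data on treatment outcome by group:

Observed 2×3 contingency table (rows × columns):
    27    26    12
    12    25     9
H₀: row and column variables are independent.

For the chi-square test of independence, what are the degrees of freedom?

df = (r−1)(c−1) = (2−1)·(3−1) = 2

degrees of freedom = 2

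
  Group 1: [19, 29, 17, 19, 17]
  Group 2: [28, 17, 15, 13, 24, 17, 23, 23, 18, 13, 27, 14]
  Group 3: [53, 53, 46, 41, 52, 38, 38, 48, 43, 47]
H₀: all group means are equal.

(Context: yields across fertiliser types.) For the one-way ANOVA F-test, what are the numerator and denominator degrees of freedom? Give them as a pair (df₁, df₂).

k = 3 groups, N = 27 total
df = (k−1, N−k) = (3−1, 27−3) = (2, 24)

degrees of freedom = [2, 24]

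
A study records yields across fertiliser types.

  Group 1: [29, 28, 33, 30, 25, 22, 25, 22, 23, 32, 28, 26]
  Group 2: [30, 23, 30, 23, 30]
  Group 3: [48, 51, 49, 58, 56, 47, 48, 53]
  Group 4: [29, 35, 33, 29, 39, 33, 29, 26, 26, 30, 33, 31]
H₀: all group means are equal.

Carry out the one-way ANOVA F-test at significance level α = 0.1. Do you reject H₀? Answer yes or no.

Group means [26.92, 27.20, 51.25, 31.08], grand mean 33.568
SSB = Σnᵢ(x̄ᵢ−x̄)² = 3308.948; SSW = ΣΣ(x−x̄ᵢ)² = 480.133
MSB = 3308.948/3 = 1102.9826; MSW = 480.133/33 = 14.5495
F = MSB/MSW = 75.8090
df = (3, 33)
p-value (upper-tail) = 0.00000
At α=0.1: p < α → reject H₀

reject H₀: yes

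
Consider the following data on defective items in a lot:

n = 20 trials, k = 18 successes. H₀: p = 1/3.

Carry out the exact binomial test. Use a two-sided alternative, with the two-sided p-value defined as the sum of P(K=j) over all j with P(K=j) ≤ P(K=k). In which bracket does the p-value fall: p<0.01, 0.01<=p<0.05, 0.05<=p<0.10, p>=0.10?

Exact binomial: n=20, k=18, p₀=1/3=0.3333
P(X=j) = C(n,j)·p₀^j·(1−p₀)^(n−j); p = Σ P(X=j) over j with P(X=j) ≤ P(X=18)
p-value (two-sided) = 0.00000
→ bracket: p<0.01

p-value bracket: p<0.01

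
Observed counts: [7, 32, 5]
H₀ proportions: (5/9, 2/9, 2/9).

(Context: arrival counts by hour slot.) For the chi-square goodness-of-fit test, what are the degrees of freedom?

df = k − 1 = 3 − 1 = 2

degrees of freedom = 2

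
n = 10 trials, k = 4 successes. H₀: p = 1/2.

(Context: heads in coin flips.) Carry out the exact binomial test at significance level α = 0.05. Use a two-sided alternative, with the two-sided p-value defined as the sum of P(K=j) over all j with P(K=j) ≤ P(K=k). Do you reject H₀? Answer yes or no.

Exact binomial: n=10, k=4, p₀=1/2=0.5000
P(X=j) = C(n,j)·p₀^j·(1−p₀)^(n−j); p = Σ P(X=j) over j with P(X=j) ≤ P(X=4)
p-value (two-sided) = 0.75391
At α=0.05: p ≥ α → fail to reject H₀

reject H₀: no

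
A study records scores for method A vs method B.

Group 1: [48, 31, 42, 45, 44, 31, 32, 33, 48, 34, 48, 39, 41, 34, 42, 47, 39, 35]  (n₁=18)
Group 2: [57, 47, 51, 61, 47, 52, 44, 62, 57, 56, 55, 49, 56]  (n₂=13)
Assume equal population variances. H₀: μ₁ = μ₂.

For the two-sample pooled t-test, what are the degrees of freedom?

degrees of freedom = 29

df = n₁ + n₂ − 2 = 18 + 13 − 2 = 29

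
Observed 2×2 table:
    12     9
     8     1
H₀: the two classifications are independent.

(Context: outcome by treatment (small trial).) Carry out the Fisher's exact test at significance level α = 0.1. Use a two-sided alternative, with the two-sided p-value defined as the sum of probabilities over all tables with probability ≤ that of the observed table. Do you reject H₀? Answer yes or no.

Margins: r₁=21, r₂=9, c₁=20, c₂=10, n=30
p_obs = C(21,12)·C(9,8)/C(30,20); sum pmf over tables with pmf ≤ p_obs
p-value (two-sided) = 0.20351
At α=0.1: p ≥ α → fail to reject H₀

reject H₀: no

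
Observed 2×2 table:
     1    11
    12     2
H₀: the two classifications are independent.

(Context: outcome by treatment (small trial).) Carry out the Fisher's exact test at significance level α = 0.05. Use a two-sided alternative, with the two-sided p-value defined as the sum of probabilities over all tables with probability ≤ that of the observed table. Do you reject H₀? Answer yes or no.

Margins: r₁=12, r₂=14, c₁=13, c₂=13, n=26
p_obs = C(12,1)·C(14,12)/C(26,13); sum pmf over tables with pmf ≤ p_obs
p-value (two-sided) = 0.00021
At α=0.05: p < α → reject H₀

reject H₀: yes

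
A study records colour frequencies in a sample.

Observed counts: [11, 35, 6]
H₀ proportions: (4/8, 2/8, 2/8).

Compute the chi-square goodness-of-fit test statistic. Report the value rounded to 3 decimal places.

test statistic = 49.654

n = 52; E_i = n·p_i = [26.00, 13.00, 13.00]
χ² = (11−26.00)²/26.00 + (35−13.00)²/13.00 + (6−13.00)²/13.00 = 49.6538
df = 2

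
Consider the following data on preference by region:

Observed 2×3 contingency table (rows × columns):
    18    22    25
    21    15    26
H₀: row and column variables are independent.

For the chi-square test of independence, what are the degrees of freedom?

df = (r−1)(c−1) = (2−1)·(3−1) = 2

degrees of freedom = 2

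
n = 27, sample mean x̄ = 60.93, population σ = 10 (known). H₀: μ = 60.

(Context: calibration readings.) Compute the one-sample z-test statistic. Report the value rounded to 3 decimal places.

test statistic = 0.483

SE = σ/√n = 10/√27 = 1.9245
z = (x̄−μ₀)/SE = (60.93−60)/1.9245 = 0.4832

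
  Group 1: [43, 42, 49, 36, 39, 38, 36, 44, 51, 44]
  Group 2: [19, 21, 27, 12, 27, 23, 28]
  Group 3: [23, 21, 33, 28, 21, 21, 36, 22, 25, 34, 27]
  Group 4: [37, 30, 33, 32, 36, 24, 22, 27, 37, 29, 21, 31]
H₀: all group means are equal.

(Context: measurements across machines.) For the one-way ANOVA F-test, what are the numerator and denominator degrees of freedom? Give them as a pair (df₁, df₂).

k = 4 groups, N = 40 total
df = (k−1, N−k) = (4−1, 40−4) = (3, 36)

degrees of freedom = [3, 36]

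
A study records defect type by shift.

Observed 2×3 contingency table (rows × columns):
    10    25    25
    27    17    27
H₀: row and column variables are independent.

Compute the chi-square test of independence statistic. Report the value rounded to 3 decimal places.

Row totals [60, 71], col totals [37, 42, 52], n=131
χ² = (10−16.95)²/16.95 + (25−19.24)²/19.24 + (25−23.82)²/23.82 + (27−20.05)²/20.05 + (17−22.76)²/22.76 + (27−28.18)²/28.18 = 8.5482
df = 2

test statistic = 8.548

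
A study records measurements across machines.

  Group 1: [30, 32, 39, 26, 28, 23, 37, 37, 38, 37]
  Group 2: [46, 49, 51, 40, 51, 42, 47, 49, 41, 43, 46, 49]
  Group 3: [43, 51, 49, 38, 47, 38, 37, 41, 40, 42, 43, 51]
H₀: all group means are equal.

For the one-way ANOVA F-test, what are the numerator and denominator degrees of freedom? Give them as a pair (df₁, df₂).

degrees of freedom = [2, 31]

k = 3 groups, N = 34 total
df = (k−1, N−k) = (3−1, 34−3) = (2, 31)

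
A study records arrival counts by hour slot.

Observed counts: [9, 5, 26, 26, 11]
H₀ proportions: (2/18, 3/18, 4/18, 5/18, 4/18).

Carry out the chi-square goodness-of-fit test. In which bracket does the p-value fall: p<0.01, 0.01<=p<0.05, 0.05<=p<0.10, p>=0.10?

p-value bracket: 0.01<=p<0.05

n = 77; E_i = n·p_i = [8.56, 12.83, 17.11, 21.39, 17.11]
χ² = (9−8.56)²/8.56 + (5−12.83)²/12.83 + (26−17.11)²/17.11 + (26−21.39)²/21.39 + (11−17.11)²/17.11 = 12.5987
df = 4
p-value (upper-tail) = 0.01341
→ bracket: 0.01<=p<0.05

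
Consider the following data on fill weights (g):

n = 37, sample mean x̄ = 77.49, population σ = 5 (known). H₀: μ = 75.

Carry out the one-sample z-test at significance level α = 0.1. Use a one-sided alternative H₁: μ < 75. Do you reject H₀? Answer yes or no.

reject H₀: no

SE = σ/√n = 5/√37 = 0.8220
z = (x̄−μ₀)/SE = (77.49−75)/0.8220 = 3.0292
p-value (one-sided, H₁ less) = 0.99877
At α=0.1: p ≥ α → fail to reject H₀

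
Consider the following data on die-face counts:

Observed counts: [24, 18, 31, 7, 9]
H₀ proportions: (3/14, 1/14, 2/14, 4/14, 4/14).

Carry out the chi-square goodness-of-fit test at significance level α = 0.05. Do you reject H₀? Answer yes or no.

reject H₀: yes

n = 89; E_i = n·p_i = [19.07, 6.36, 12.71, 25.43, 25.43]
χ² = (24−19.07)²/19.07 + (18−6.36)²/6.36 + (31−12.71)²/12.71 + (7−25.43)²/25.43 + (9−25.43)²/25.43 = 72.8652
df = 4
p-value (upper-tail) = 0.00000
At α=0.05: p < α → reject H₀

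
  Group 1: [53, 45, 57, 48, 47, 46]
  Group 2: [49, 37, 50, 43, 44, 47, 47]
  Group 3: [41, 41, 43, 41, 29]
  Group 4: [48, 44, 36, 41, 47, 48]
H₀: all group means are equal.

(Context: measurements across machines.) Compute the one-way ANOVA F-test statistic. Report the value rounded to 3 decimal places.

Group means [49.33, 45.29, 39.00, 44.00], grand mean 44.667
SSB = Σnᵢ(x̄ᵢ−x̄)² = 296.571; SSW = ΣΣ(x−x̄ᵢ)² = 468.762
MSB = 296.571/3 = 98.8571; MSW = 468.762/20 = 23.4381
F = MSB/MSW = 4.2178
df = (3, 20)

test statistic = 4.218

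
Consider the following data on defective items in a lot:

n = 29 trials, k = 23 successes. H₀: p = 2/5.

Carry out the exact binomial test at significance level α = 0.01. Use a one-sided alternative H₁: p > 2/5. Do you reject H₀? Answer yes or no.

Exact binomial: n=29, k=23, p₀=2/5=0.4000
P(X≥23) from Σ C(n,i)·p₀^i·(1−p₀)^(n−i)
p-value (one-sided, H₁ greater) = 0.00002
At α=0.01: p < α → reject H₀

reject H₀: yes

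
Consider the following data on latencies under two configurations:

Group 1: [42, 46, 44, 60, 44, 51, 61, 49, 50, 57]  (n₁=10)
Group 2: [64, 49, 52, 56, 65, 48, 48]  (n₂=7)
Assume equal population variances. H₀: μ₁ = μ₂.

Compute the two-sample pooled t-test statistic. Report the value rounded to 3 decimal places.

x̄₁=50.400, s₁=6.851, n₁=10
x̄₂=54.571, s₂=7.345, n₂=7
s_p² = [9·6.851² + 6·7.345²]/15 = 49.7410
SE = √(s_p²·(1/10+1/7)) = 3.4756
t = (50.400−54.571)/3.4756 = -1.2002
df = 15

test statistic = -1.200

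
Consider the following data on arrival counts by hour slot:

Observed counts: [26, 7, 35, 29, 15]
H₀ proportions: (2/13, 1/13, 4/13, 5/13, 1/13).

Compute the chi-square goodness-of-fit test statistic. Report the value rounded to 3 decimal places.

n = 112; E_i = n·p_i = [17.23, 8.62, 34.46, 43.08, 8.62]
χ² = (26−17.23)²/17.23 + (7−8.62)²/8.62 + (35−34.46)²/34.46 + (29−43.08)²/43.08 + (15−8.62)²/8.62 = 14.1058
df = 4

test statistic = 14.106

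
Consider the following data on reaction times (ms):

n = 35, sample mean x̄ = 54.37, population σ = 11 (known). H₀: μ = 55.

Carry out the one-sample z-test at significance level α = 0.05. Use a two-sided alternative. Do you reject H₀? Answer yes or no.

reject H₀: no

SE = σ/√n = 11/√35 = 1.8593
z = (x̄−μ₀)/SE = (54.37−55)/1.8593 = -0.3388
p-value (two-sided) = 0.73474
At α=0.05: p ≥ α → fail to reject H₀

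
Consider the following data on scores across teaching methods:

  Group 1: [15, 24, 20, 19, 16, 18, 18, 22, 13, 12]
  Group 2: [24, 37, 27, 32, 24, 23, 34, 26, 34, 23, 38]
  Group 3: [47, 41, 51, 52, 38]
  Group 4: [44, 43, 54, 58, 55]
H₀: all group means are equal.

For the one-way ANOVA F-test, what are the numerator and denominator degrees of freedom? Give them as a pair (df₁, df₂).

k = 4 groups, N = 31 total
df = (k−1, N−k) = (4−1, 31−4) = (3, 27)

degrees of freedom = [3, 27]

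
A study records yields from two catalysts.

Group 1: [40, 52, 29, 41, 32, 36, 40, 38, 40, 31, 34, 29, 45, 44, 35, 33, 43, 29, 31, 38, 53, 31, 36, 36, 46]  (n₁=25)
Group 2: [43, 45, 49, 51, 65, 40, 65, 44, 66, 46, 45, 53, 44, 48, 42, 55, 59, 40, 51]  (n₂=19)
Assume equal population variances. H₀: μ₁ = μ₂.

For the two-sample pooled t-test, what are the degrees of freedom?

degrees of freedom = 42

df = n₁ + n₂ − 2 = 25 + 19 − 2 = 42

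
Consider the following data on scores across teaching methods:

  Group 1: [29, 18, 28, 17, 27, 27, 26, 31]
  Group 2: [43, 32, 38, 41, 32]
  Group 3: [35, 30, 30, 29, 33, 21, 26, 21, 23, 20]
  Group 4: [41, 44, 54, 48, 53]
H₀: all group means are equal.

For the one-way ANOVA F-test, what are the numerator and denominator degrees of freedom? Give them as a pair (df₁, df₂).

degrees of freedom = [3, 24]

k = 4 groups, N = 28 total
df = (k−1, N−k) = (4−1, 28−4) = (3, 24)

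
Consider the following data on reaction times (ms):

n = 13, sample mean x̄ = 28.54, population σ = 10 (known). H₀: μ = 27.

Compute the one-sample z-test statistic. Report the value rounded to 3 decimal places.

test statistic = 0.555

SE = σ/√n = 10/√13 = 2.7735
z = (x̄−μ₀)/SE = (28.54−27)/2.7735 = 0.5553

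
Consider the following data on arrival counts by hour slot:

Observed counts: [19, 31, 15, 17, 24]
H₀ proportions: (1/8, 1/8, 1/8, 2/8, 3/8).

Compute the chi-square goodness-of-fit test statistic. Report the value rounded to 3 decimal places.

n = 106; E_i = n·p_i = [13.25, 13.25, 13.25, 26.50, 39.75]
χ² = (19−13.25)²/13.25 + (31−13.25)²/13.25 + (15−13.25)²/13.25 + (17−26.50)²/26.50 + (24−39.75)²/39.75 = 36.1509
df = 4

test statistic = 36.151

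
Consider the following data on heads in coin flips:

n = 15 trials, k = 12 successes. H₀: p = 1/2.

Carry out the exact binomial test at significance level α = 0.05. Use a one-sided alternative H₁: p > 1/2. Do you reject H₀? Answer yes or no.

Exact binomial: n=15, k=12, p₀=1/2=0.5000
P(X≥12) from Σ C(n,i)·p₀^i·(1−p₀)^(n−i)
p-value (one-sided, H₁ greater) = 0.01758
At α=0.05: p < α → reject H₀

reject H₀: yes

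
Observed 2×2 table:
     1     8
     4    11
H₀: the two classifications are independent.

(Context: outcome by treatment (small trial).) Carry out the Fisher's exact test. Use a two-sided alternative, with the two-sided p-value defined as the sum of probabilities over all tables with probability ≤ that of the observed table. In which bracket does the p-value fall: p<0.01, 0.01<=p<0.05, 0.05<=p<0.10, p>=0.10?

p-value bracket: p>=0.10

Margins: r₁=9, r₂=15, c₁=5, c₂=19, n=24
p_obs = C(9,1)·C(15,4)/C(24,5); sum pmf over tables with pmf ≤ p_obs
p-value (two-sided) = 0.61462
→ bracket: p>=0.10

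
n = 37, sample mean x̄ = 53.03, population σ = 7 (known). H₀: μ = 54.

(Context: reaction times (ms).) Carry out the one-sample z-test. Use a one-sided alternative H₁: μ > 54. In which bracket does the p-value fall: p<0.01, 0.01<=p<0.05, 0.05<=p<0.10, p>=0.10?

SE = σ/√n = 7/√37 = 1.1508
z = (x̄−μ₀)/SE = (53.03−54)/1.1508 = -0.8429
p-value (one-sided, H₁ greater) = 0.80036
→ bracket: p>=0.10

p-value bracket: p>=0.10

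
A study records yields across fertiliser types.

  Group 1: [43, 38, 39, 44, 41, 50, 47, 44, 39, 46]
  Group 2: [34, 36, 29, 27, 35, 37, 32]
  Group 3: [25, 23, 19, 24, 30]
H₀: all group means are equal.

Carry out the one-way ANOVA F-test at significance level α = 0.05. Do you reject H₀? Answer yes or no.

reject H₀: yes

Group means [43.10, 32.86, 24.20], grand mean 35.545
SSB = Σnᵢ(x̄ᵢ−x̄)² = 1264.897; SSW = ΣΣ(x−x̄ᵢ)² = 282.557
MSB = 1264.897/2 = 632.4487; MSW = 282.557/19 = 14.8714
F = MSB/MSW = 42.5278
df = (2, 19)
p-value (upper-tail) = 0.00000
At α=0.05: p < α → reject H₀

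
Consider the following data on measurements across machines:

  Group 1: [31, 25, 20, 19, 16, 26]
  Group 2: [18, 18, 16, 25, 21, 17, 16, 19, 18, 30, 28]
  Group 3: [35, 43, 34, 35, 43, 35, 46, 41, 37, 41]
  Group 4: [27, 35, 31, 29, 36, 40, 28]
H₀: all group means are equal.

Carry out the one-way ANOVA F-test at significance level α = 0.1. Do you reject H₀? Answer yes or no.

reject H₀: yes

Group means [22.83, 20.55, 39.00, 32.29], grand mean 28.794
SSB = Σnᵢ(x̄ᵢ−x̄)² = 2088.570; SSW = ΣΣ(x−x̄ᵢ)² = 696.989
MSB = 2088.570/3 = 696.1899; MSW = 696.989/30 = 23.2330
F = MSB/MSW = 29.9656
df = (3, 30)
p-value (upper-tail) = 0.00000
At α=0.1: p < α → reject H₀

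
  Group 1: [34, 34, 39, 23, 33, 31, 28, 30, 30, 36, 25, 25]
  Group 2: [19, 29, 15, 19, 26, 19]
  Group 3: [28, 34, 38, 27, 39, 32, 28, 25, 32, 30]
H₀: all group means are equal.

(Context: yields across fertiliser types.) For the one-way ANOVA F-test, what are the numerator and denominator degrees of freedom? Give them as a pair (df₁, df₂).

degrees of freedom = [2, 25]

k = 3 groups, N = 28 total
df = (k−1, N−k) = (3−1, 28−3) = (2, 25)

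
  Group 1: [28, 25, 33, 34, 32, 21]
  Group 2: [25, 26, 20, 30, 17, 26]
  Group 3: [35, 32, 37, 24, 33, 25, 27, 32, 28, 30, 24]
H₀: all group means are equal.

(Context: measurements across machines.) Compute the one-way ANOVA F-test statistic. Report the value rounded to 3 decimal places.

Group means [28.83, 24.00, 29.73], grand mean 28.000
SSB = Σnᵢ(x̄ᵢ−x̄)² = 132.985; SSW = ΣΣ(x−x̄ᵢ)² = 441.015
MSB = 132.985/2 = 66.4924; MSW = 441.015/20 = 22.0508
F = MSB/MSW = 3.0154
df = (2, 20)

test statistic = 3.015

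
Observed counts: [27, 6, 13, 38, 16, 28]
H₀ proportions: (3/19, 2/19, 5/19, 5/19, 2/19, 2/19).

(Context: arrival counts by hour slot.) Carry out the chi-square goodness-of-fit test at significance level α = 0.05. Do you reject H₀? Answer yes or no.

n = 128; E_i = n·p_i = [20.21, 13.47, 33.68, 33.68, 13.47, 13.47]
χ² = (27−20.21)²/20.21 + (6−13.47)²/13.47 + (13−33.68)²/33.68 + (38−33.68)²/33.68 + (16−13.47)²/13.47 + (28−13.47)²/13.47 = 35.8156
df = 5
p-value (upper-tail) = 0.00000
At α=0.05: p < α → reject H₀

reject H₀: yes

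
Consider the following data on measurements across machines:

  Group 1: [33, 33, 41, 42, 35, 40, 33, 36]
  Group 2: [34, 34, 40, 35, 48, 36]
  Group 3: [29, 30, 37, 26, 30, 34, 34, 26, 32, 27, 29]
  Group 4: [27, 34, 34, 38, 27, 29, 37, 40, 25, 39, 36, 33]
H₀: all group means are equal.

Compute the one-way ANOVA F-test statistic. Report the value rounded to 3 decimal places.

Group means [36.62, 37.83, 30.36, 33.25], grand mean 33.865
SSB = Σnᵢ(x̄ᵢ−x̄)² = 294.821; SSW = ΣΣ(x−x̄ᵢ)² = 665.504
MSB = 294.821/3 = 98.2735; MSW = 665.504/33 = 20.1668
F = MSB/MSW = 4.8730
df = (3, 33)

test statistic = 4.873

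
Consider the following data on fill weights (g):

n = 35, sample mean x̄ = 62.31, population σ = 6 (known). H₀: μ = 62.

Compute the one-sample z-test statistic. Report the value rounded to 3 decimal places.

test statistic = 0.306

SE = σ/√n = 6/√35 = 1.0142
z = (x̄−μ₀)/SE = (62.31−62)/1.0142 = 0.3057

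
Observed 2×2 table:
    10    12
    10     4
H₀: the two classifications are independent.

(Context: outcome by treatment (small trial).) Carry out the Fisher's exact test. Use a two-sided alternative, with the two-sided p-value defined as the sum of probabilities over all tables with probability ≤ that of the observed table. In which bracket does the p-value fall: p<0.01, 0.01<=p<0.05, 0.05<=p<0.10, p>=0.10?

Margins: r₁=22, r₂=14, c₁=20, c₂=16, n=36
p_obs = C(22,10)·C(14,10)/C(36,20); sum pmf over tables with pmf ≤ p_obs
p-value (two-sided) = 0.17602
→ bracket: p>=0.10

p-value bracket: p>=0.10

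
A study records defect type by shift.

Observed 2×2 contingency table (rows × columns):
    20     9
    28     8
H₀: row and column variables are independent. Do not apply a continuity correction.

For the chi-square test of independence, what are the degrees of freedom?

degrees of freedom = 1

df = (r−1)(c−1) = (2−1)·(2−1) = 1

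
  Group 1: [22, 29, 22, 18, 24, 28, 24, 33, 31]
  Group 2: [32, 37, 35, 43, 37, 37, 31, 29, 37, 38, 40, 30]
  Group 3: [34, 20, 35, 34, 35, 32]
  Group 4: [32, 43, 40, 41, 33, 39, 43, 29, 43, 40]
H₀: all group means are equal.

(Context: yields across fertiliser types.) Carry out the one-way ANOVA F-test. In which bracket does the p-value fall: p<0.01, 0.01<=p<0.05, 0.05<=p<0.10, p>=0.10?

Group means [25.67, 35.50, 31.67, 38.30], grand mean 33.243
SSB = Σnᵢ(x̄ᵢ−x̄)² = 848.377; SSW = ΣΣ(x−x̄ᵢ)² = 790.433
MSB = 848.377/3 = 282.7925; MSW = 790.433/33 = 23.9525
F = MSB/MSW = 11.8064
df = (3, 33)
p-value (upper-tail) = 0.00002
→ bracket: p<0.01

p-value bracket: p<0.01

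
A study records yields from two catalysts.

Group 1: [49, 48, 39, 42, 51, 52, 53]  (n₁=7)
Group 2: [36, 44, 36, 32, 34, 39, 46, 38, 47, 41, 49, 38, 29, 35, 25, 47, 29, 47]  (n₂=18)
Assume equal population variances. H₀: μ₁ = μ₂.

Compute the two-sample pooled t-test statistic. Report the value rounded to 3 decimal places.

x̄₁=47.714, s₁=5.282, n₁=7
x̄₂=38.444, s₂=7.156, n₂=18
s_p² = [6·5.282² + 17·7.156²]/23 = 45.1249
SE = √(s_p²·(1/7+1/18)) = 2.9922
t = (47.714−38.444)/2.9922 = 3.0980
df = 23

test statistic = 3.098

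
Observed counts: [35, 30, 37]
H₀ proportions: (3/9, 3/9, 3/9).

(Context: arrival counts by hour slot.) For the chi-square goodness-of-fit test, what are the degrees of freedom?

degrees of freedom = 2

df = k − 1 = 3 − 1 = 2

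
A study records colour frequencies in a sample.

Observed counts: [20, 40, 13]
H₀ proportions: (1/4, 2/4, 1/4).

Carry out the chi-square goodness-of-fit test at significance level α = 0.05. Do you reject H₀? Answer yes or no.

reject H₀: no

n = 73; E_i = n·p_i = [18.25, 36.50, 18.25]
χ² = (20−18.25)²/18.25 + (40−36.50)²/36.50 + (13−18.25)²/18.25 = 2.0137
df = 2
p-value (upper-tail) = 0.36537
At α=0.05: p ≥ α → fail to reject H₀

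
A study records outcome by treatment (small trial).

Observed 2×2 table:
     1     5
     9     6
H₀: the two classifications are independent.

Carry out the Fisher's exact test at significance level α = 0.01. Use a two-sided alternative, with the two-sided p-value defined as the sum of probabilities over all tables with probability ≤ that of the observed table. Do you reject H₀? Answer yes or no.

reject H₀: no

Margins: r₁=6, r₂=15, c₁=10, c₂=11, n=21
p_obs = C(6,1)·C(15,9)/C(21,10); sum pmf over tables with pmf ≤ p_obs
p-value (two-sided) = 0.14861
At α=0.01: p ≥ α → fail to reject H₀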